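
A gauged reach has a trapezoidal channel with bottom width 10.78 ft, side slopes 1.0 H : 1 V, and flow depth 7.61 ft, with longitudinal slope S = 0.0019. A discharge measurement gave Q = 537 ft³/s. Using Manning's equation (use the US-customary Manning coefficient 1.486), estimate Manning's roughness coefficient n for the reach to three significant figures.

A = (b + z·y)·y = (10.78 + 1.0×7.61)×7.61 = 139.9 ft²
P = b + 2y√(1+z²) = 10.78 + 2×7.61×√(1+1.0²) = 32.30 ft
R = A/P = 139.9/32.30 = 4.332 ft
n = (1.486/Q)·A·R^(2/3)·S^(1/2) = (1.486/537) × 139.9 × 2.657 × 0.04359 = 0.04486

0.0449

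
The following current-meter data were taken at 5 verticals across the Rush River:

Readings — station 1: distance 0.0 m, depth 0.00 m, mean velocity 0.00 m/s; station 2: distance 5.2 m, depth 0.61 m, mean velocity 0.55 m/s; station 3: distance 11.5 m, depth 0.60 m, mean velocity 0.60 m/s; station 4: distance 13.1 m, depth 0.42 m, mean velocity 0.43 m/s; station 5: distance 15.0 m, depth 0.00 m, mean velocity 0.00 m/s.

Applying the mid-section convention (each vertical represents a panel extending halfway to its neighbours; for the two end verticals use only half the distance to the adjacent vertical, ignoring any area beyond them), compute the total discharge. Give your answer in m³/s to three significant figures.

w_2 = (11.5 − 0.0)/2 = 5.75 m; q_2 = 0.55 × 0.61 × 5.75 = 1.929 m³/s
w_3 = (13.1 − 5.2)/2 = 3.95 m; q_3 = 0.60 × 0.60 × 3.95 = 1.422 m³/s
w_4 = (15.0 − 11.5)/2 = 1.75 m; q_4 = 0.43 × 0.42 × 1.75 = 0.3161 m³/s
Stations 1, 5 contribute zero (depth or velocity is 0).
Q = Σ qᵢ = 3.667 m³/s

3.67 m³/s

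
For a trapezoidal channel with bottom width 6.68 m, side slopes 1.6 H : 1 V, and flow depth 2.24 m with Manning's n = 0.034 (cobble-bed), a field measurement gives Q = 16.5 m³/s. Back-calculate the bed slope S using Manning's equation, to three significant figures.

0.000341

A = (b + z·y)·y = (6.68 + 1.6×2.24)×2.24 = 22.99 m²
P = b + 2y√(1+z²) = 6.68 + 2×2.24×√(1+1.6²) = 15.13 m
R = A/P = 22.99/15.13 = 1.519 m
S = (Q·n / (1·A·R^(2/3)))² = (16.5×0.034 / (1×22.99×1.322))² = 0.0003409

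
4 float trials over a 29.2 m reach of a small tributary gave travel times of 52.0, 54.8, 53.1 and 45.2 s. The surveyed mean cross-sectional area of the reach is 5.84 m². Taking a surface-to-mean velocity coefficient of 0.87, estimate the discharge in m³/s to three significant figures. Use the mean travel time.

2.89 m³/s

t̄ = (52.0 + 54.8 + 53.1 + 45.2) / 4 = 51.275 s
v_surface = L / t̄ = 29.2 / 51.275 = 0.5695 m/s
v_mean = 0.87 × 0.5695 = 0.4954 m/s
Q = A × v_mean = 5.84 × 0.4954 = 2.893 m³/s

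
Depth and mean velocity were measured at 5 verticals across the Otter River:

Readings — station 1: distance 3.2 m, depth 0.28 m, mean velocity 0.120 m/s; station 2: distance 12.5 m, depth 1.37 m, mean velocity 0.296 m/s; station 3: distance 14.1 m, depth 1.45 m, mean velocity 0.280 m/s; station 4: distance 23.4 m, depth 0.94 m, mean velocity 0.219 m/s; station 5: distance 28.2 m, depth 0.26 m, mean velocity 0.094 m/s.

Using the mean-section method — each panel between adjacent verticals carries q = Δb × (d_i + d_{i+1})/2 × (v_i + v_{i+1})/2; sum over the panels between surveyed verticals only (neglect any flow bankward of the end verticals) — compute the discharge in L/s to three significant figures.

5470 L/s

Panel 1-2: Δb = 9.3 m, d̄ = (0.28+1.37)/2 = 0.825, v̄ = (0.120+0.296)/2 = 0.208 → q = 9.3×0.825×0.208 = 1.596 m³/s
Panel 2-3: Δb = 1.6 m, d̄ = (1.37+1.45)/2 = 1.41, v̄ = (0.296+0.280)/2 = 0.288 → q = 1.6×1.41×0.288 = 0.6497 m³/s
Panel 3-4: Δb = 9.3 m, d̄ = (1.45+0.94)/2 = 1.195, v̄ = (0.280+0.219)/2 = 0.2495 → q = 9.3×1.195×0.2495 = 2.773 m³/s
Panel 4-5: Δb = 4.8 m, d̄ = (0.94+0.26)/2 = 0.6, v̄ = (0.219+0.094)/2 = 0.1565 → q = 4.8×0.6×0.1565 = 0.4507 m³/s
Q = Σ q = 5.469 m³/s
= 5.469 × 1000 = 5469 L/s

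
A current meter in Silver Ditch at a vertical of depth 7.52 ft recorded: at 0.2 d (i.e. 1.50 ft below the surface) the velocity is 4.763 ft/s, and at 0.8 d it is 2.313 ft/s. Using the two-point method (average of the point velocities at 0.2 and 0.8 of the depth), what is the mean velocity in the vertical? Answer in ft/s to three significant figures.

v̄ = (4.763 + 2.313) / 2 = 3.538 ft/s

3.54 ft/s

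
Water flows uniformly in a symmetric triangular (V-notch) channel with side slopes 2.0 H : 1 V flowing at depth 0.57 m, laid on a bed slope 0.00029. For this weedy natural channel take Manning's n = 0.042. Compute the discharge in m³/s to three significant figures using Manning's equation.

0.106 m³/s

A = z·y² = 2.0×0.57² = 0.6498 m²
P = 2y√(1+z²) = 2×0.57×√(1+2.0²) = 2.549 m
R = A/P = 0.6498/2.549 = 0.2549 m
Q = (1/n)·A·R^(2/3)·S^(1/2) = (1/0.042) × 0.6498 × 0.2549^(2/3) × 0.00029^(1/2) = 0.1059 m³/s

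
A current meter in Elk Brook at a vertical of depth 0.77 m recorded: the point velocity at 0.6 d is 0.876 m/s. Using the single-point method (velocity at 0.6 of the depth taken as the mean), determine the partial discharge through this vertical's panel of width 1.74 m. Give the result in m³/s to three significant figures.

v̄ = v₀.₆ = 0.876 m/s
q = v̄ × d × w = 0.8760 × 0.77 × 1.74 = 1.174 m³/s

1.17 m³/s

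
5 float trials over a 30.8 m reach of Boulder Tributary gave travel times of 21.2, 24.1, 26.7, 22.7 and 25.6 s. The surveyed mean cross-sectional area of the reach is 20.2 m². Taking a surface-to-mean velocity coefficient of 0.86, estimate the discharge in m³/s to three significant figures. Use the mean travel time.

22.2 m³/s

t̄ = (21.2 + 24.1 + 26.7 + 22.7 + 25.6) / 5 = 24.06 s
v_surface = L / t̄ = 30.8 / 24.06 = 1.280 m/s
v_mean = 0.86 × 1.280 = 1.101 m/s
Q = A × v_mean = 20.2 × 1.101 = 22.24 m³/s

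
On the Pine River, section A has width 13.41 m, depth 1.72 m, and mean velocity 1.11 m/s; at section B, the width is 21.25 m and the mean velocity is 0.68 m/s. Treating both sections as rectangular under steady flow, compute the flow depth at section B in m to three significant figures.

1.77 m

Q = A₁V₁ = (13.41×1.72) × 1.11 = 25.60 m³/s
d₂ = Q/(b₂ V₂) = 25.60/(21.25×0.68) = 1.772 m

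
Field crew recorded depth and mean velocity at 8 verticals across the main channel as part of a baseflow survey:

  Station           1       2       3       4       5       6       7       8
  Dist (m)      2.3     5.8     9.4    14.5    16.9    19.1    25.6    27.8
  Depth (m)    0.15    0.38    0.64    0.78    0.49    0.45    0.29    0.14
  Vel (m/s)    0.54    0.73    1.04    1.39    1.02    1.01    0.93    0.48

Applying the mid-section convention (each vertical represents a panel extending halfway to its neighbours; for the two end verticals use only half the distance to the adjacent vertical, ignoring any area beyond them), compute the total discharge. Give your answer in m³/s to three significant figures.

12.5 m³/s

w_1 = (5.8 − 2.3)/2 = 1.75 m; q_1 = 0.54 × 0.15 × 1.75 = 0.1418 m³/s
w_2 = (9.4 − 2.3)/2 = 3.55 m; q_2 = 0.73 × 0.38 × 3.55 = 0.9848 m³/s
w_3 = (14.5 − 5.8)/2 = 4.35 m; q_3 = 1.04 × 0.64 × 4.35 = 2.895 m³/s
w_4 = (16.9 − 9.4)/2 = 3.75 m; q_4 = 1.39 × 0.78 × 3.75 = 4.066 m³/s
w_5 = (19.1 − 14.5)/2 = 2.3 m; q_5 = 1.02 × 0.49 × 2.3 = 1.150 m³/s
w_6 = (25.6 − 16.9)/2 = 4.35 m; q_6 = 1.01 × 0.45 × 4.35 = 1.977 m³/s
w_7 = (27.8 − 19.1)/2 = 4.35 m; q_7 = 0.93 × 0.29 × 4.35 = 1.173 m³/s
w_8 = (27.8 − 25.6)/2 = 1.1 m; q_8 = 0.48 × 0.14 × 1.1 = 0.07392 m³/s
Q = Σ qᵢ = 12.46 m³/s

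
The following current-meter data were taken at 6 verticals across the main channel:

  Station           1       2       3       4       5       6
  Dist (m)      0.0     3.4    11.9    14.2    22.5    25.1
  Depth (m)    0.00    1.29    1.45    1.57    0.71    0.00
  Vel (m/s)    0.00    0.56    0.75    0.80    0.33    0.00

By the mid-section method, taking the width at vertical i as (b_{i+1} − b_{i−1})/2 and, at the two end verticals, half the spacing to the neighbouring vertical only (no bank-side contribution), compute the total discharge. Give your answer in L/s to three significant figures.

18100 L/s

w_2 = (11.9 − 0.0)/2 = 5.95 m; q_2 = 0.56 × 1.29 × 5.95 = 4.298 m³/s
w_3 = (14.2 − 3.4)/2 = 5.4 m; q_3 = 0.75 × 1.45 × 5.4 = 5.873 m³/s
w_4 = (22.5 − 11.9)/2 = 5.3 m; q_4 = 0.80 × 1.57 × 5.3 = 6.657 m³/s
w_5 = (25.1 − 14.2)/2 = 5.45 m; q_5 = 0.33 × 0.71 × 5.45 = 1.277 m³/s
Stations 1, 6 contribute zero (depth or velocity is 0).
Q = Σ qᵢ = 18.10 m³/s
= 18.10 × 1000 = 18100 L/s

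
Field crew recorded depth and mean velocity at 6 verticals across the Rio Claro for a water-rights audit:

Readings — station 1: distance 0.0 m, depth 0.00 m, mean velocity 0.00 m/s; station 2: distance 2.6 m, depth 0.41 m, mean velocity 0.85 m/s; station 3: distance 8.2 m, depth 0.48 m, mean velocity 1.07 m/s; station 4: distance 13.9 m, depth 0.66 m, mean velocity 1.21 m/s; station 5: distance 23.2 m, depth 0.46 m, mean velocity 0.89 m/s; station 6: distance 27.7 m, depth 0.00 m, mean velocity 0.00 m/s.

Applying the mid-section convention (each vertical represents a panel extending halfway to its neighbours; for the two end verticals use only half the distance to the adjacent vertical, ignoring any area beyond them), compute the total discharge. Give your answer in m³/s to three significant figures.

13.1 m³/s

w_2 = (8.2 − 0.0)/2 = 4.1 m; q_2 = 0.85 × 0.41 × 4.1 = 1.429 m³/s
w_3 = (13.9 − 2.6)/2 = 5.65 m; q_3 = 1.07 × 0.48 × 5.65 = 2.902 m³/s
w_4 = (23.2 − 8.2)/2 = 7.5 m; q_4 = 1.21 × 0.66 × 7.5 = 5.990 m³/s
w_5 = (27.7 − 13.9)/2 = 6.9 m; q_5 = 0.89 × 0.46 × 6.9 = 2.825 m³/s
Stations 1, 6 contribute zero (depth or velocity is 0).
Q = Σ qᵢ = 13.15 m³/s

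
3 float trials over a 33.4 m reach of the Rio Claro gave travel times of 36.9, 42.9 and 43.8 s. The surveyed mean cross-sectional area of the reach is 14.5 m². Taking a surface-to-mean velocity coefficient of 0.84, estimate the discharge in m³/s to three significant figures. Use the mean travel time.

9.87 m³/s

t̄ = (36.9 + 42.9 + 43.8) / 3 = 41.2 s
v_surface = L / t̄ = 33.4 / 41.2 = 0.8107 m/s
v_mean = 0.84 × 0.8107 = 0.6810 m/s
Q = A × v_mean = 14.5 × 0.6810 = 9.874 m³/s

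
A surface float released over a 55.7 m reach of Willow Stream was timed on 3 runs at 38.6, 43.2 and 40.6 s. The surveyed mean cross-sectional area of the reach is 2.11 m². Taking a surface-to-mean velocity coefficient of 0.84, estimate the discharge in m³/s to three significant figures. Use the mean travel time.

t̄ = (38.6 + 43.2 + 40.6) / 3 = 40.8 s
v_surface = L / t̄ = 55.7 / 40.8 = 1.365 m/s
v_mean = 0.84 × 1.365 = 1.147 m/s
Q = A × v_mean = 2.11 × 1.147 = 2.420 m³/s

2.42 m³/s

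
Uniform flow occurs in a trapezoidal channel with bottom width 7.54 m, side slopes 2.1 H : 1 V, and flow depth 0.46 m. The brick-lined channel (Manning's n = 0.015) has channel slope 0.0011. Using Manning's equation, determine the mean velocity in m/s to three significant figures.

A = (b + z·y)·y = (7.54 + 2.1×0.46)×0.46 = 3.913 m²
P = b + 2y√(1+z²) = 7.54 + 2×0.46×√(1+2.1²) = 9.680 m
R = A/P = 3.913/9.680 = 0.4042 m
Q = (1/n)·A·R^(2/3)·S^(1/2) = (1/0.015) × 3.913 × 0.4042^(2/3) × 0.0011^(1/2) = 4.730 m³/s
V = Q/A = 4.730/3.913 = 1.209 m/s

1.21 m/s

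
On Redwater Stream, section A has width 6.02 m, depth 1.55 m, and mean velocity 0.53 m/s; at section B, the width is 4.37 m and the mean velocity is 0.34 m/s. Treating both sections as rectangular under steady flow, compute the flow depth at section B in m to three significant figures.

Q = A₁V₁ = (6.02×1.55) × 0.53 = 4.945 m³/s
d₂ = Q/(b₂ V₂) = 4.945/(4.37×0.34) = 3.328 m

3.33 m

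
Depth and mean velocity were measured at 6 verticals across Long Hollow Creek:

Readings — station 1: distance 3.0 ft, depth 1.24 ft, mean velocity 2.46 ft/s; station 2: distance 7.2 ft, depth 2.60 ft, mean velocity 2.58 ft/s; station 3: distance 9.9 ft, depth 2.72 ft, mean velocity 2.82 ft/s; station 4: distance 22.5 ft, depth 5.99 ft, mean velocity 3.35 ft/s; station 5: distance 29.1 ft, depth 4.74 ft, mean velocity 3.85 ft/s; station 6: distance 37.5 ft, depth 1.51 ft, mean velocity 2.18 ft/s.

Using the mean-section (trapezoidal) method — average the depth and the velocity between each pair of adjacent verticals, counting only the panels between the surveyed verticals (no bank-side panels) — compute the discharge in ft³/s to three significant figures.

416 ft³/s

Panel 1-2: Δb = 4.2 ft, d̄ = (1.24+2.60)/2 = 1.92, v̄ = (2.46+2.58)/2 = 2.52 → q = 4.2×1.92×2.52 = 20.32 ft³/s
Panel 2-3: Δb = 2.7 ft, d̄ = (2.60+2.72)/2 = 2.66, v̄ = (2.58+2.82)/2 = 2.7 → q = 2.7×2.66×2.7 = 19.39 ft³/s
Panel 3-4: Δb = 12.6 ft, d̄ = (2.72+5.99)/2 = 4.355, v̄ = (2.82+3.35)/2 = 3.085 → q = 12.6×4.355×3.085 = 169.3 ft³/s
Panel 4-5: Δb = 6.6 ft, d̄ = (5.99+4.74)/2 = 5.365, v̄ = (3.35+3.85)/2 = 3.6 → q = 6.6×5.365×3.6 = 127.5 ft³/s
Panel 5-6: Δb = 8.4 ft, d̄ = (4.74+1.51)/2 = 3.125, v̄ = (3.85+2.18)/2 = 3.015 → q = 8.4×3.125×3.015 = 79.14 ft³/s
Q = Σ q = 415.6 ft³/s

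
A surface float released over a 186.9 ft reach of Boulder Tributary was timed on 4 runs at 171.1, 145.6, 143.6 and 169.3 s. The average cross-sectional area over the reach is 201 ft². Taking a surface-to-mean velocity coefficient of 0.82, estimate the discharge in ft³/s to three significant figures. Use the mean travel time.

196 ft³/s

t̄ = (171.1 + 145.6 + 143.6 + 169.3) / 4 = 157.4 s
v_surface = L / t̄ = 186.9 / 157.4 = 1.187 ft/s
v_mean = 0.82 × 1.187 = 0.9737 ft/s
Q = A × v_mean = 201 × 0.9737 = 195.7 ft³/s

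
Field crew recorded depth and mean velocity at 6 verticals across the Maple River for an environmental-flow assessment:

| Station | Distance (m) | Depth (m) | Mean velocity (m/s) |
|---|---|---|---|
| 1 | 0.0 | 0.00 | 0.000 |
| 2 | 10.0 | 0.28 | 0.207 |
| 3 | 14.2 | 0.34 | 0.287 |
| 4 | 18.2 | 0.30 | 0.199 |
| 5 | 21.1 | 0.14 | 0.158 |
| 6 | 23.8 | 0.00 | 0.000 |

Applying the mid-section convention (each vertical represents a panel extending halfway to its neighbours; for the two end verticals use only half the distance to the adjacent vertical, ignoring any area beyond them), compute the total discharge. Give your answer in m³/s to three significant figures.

w_2 = (14.2 − 0.0)/2 = 7.1 m; q_2 = 0.207 × 0.28 × 7.1 = 0.4115 m³/s
w_3 = (18.2 − 10.0)/2 = 4.1 m; q_3 = 0.287 × 0.34 × 4.1 = 0.4001 m³/s
w_4 = (21.1 − 14.2)/2 = 3.45 m; q_4 = 0.199 × 0.30 × 3.45 = 0.2060 m³/s
w_5 = (23.8 − 18.2)/2 = 2.8 m; q_5 = 0.158 × 0.14 × 2.8 = 0.06194 m³/s
Stations 1, 6 contribute zero (depth or velocity is 0).
Q = Σ qᵢ = 1.079 m³/s

1.08 m³/s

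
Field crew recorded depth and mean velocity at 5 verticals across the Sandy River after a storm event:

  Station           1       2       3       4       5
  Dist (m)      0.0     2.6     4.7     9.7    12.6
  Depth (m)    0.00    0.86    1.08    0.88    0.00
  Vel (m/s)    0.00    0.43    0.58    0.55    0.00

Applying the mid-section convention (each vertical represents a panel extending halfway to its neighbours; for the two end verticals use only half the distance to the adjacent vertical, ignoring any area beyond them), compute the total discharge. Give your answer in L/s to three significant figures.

5000 L/s

w_2 = (4.7 − 0.0)/2 = 2.35 m; q_2 = 0.43 × 0.86 × 2.35 = 0.8690 m³/s
w_3 = (9.7 − 2.6)/2 = 3.55 m; q_3 = 0.58 × 1.08 × 3.55 = 2.224 m³/s
w_4 = (12.6 − 4.7)/2 = 3.95 m; q_4 = 0.55 × 0.88 × 3.95 = 1.912 m³/s
Stations 1, 5 contribute zero (depth or velocity is 0).
Q = Σ qᵢ = 5.005 m³/s
= 5.005 × 1000 = 5005 L/s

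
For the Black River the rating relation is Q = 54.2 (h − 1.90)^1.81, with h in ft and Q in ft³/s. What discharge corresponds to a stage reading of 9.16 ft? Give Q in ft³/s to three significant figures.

1960 ft³/s

Q = 54.2 × (9.16 − 1.90)^1.81 = 54.2 × 7.26^1.81 = 1960 ft³/s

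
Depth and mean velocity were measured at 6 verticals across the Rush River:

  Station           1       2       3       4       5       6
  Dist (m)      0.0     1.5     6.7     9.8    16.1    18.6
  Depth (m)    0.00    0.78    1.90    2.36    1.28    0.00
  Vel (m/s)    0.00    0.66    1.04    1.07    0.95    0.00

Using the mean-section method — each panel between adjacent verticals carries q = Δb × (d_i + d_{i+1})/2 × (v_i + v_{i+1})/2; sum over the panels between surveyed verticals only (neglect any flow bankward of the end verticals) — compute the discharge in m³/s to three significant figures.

Panel 1-2: Δb = 1.5 m, d̄ = (0.00+0.78)/2 = 0.39, v̄ = (0.00+0.66)/2 = 0.33 → q = 1.5×0.39×0.33 = 0.1931 m³/s
Panel 2-3: Δb = 5.2 m, d̄ = (0.78+1.90)/2 = 1.34, v̄ = (0.66+1.04)/2 = 0.85 → q = 5.2×1.34×0.85 = 5.923 m³/s
Panel 3-4: Δb = 3.1 m, d̄ = (1.90+2.36)/2 = 2.13, v̄ = (1.04+1.07)/2 = 1.055 → q = 3.1×2.13×1.055 = 6.966 m³/s
Panel 4-5: Δb = 6.3 m, d̄ = (2.36+1.28)/2 = 1.82, v̄ = (1.07+0.95)/2 = 1.01 → q = 6.3×1.82×1.01 = 11.58 m³/s
Panel 5-6: Δb = 2.5 m, d̄ = (1.28+0.00)/2 = 0.64, v̄ = (0.95+0.00)/2 = 0.475 → q = 2.5×0.64×0.475 = 0.7600 m³/s
Q = Σ q = 25.42 m³/s

25.4 m³/s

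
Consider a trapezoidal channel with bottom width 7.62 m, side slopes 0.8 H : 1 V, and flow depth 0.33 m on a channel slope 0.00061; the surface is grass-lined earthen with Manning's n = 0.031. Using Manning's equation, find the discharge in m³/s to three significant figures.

0.944 m³/s

A = (b + z·y)·y = (7.62 + 0.8×0.33)×0.33 = 2.602 m²
P = b + 2y√(1+z²) = 7.62 + 2×0.33×√(1+0.8²) = 8.465 m
R = A/P = 2.602/8.465 = 0.3073 m
Q = (1/n)·A·R^(2/3)·S^(1/2) = (1/0.031) × 2.602 × 0.3073^(2/3) × 0.00061^(1/2) = 0.9440 m³/s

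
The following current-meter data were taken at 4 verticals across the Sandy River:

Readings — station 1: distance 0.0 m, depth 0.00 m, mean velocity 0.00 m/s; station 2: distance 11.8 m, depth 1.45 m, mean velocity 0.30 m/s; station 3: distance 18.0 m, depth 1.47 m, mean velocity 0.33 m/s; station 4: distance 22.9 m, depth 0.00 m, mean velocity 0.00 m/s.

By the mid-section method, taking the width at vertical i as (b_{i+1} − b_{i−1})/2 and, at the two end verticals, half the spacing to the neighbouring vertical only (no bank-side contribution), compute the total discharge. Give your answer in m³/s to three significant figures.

6.61 m³/s

w_2 = (18.0 − 0.0)/2 = 9 m; q_2 = 0.30 × 1.45 × 9 = 3.915 m³/s
w_3 = (22.9 − 11.8)/2 = 5.55 m; q_3 = 0.33 × 1.47 × 5.55 = 2.692 m³/s
Stations 1, 4 contribute zero (depth or velocity is 0).
Q = Σ qᵢ = 6.607 m³/s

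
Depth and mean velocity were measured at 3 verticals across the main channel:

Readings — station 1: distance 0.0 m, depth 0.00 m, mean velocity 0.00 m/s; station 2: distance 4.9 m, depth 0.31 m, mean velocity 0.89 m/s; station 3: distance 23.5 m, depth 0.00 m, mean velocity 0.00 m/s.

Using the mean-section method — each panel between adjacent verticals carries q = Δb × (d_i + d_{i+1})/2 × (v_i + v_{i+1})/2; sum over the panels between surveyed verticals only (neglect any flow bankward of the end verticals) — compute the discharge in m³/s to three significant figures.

Panel 1-2: Δb = 4.9 m, d̄ = (0.00+0.31)/2 = 0.155, v̄ = (0.00+0.89)/2 = 0.445 → q = 4.9×0.155×0.445 = 0.3380 m³/s
Panel 2-3: Δb = 18.6 m, d̄ = (0.31+0.00)/2 = 0.155, v̄ = (0.89+0.00)/2 = 0.445 → q = 18.6×0.155×0.445 = 1.283 m³/s
Q = Σ q = 1.621 m³/s

1.62 m³/s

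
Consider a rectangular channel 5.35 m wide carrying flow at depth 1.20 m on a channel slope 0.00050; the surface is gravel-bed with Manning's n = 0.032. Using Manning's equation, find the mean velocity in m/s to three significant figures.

A = b·y = 5.35 × 1.20 = 6.420 m²
P = b + 2y = 5.35 + 2×1.20 = 7.750 m
R = A/P = 6.420/7.750 = 0.8284 m
Q = (1/n)·A·R^(2/3)·S^(1/2) = (1/0.032) × 6.420 × 0.8284^(2/3) × 0.00050^(1/2) = 3.957 m³/s
V = Q/A = 3.957/6.420 = 0.6163 m/s

0.616 m/s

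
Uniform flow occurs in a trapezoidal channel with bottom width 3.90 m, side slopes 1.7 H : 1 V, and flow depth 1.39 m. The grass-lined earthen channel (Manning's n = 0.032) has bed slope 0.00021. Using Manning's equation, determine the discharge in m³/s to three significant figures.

A = (b + z·y)·y = (3.90 + 1.7×1.39)×1.39 = 8.706 m²
P = b + 2y√(1+z²) = 3.90 + 2×1.39×√(1+1.7²) = 9.383 m
R = A/P = 8.706/9.383 = 0.9278 m
Q = (1/n)·A·R^(2/3)·S^(1/2) = (1/0.032) × 8.706 × 0.9278^(2/3) × 0.00021^(1/2) = 3.750 m³/s

3.75 m³/s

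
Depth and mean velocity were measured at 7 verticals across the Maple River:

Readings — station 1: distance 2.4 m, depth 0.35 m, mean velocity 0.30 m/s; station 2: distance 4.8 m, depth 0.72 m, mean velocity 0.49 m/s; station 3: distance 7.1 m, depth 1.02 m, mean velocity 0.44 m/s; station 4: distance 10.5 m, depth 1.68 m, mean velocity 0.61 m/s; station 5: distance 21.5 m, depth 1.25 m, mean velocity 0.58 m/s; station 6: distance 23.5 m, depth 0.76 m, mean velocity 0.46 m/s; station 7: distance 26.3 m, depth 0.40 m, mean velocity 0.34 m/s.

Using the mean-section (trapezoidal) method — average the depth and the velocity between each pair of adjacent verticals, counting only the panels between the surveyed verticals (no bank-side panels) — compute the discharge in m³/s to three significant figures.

15.1 m³/s

Panel 1-2: Δb = 2.4 m, d̄ = (0.35+0.72)/2 = 0.535, v̄ = (0.30+0.49)/2 = 0.395 → q = 2.4×0.535×0.395 = 0.5072 m³/s
Panel 2-3: Δb = 2.3 m, d̄ = (0.72+1.02)/2 = 0.87, v̄ = (0.49+0.44)/2 = 0.465 → q = 2.3×0.87×0.465 = 0.9305 m³/s
Panel 3-4: Δb = 3.4 m, d̄ = (1.02+1.68)/2 = 1.35, v̄ = (0.44+0.61)/2 = 0.525 → q = 3.4×1.35×0.525 = 2.410 m³/s
Panel 4-5: Δb = 11 m, d̄ = (1.68+1.25)/2 = 1.465, v̄ = (0.61+0.58)/2 = 0.595 → q = 11×1.465×0.595 = 9.588 m³/s
Panel 5-6: Δb = 2 m, d̄ = (1.25+0.76)/2 = 1.005, v̄ = (0.58+0.46)/2 = 0.52 → q = 2×1.005×0.52 = 1.045 m³/s
Panel 6-7: Δb = 2.8 m, d̄ = (0.76+0.40)/2 = 0.58, v̄ = (0.46+0.34)/2 = 0.4 → q = 2.8×0.58×0.4 = 0.6496 m³/s
Q = Σ q = 15.13 m³/s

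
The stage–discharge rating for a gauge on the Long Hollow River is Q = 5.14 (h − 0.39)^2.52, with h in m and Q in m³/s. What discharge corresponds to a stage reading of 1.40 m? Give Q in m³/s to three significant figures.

5.27 m³/s

Q = 5.14 × (1.40 − 0.39)^2.52 = 5.14 × 1.01^2.52 = 5.271 m³/s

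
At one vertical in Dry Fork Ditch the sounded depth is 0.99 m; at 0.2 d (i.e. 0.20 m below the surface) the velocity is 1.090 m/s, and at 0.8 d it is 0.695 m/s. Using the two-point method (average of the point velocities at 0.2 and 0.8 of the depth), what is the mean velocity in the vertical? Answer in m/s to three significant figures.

v̄ = (1.090 + 0.695) / 2 = 0.8925 m/s

0.893 m/s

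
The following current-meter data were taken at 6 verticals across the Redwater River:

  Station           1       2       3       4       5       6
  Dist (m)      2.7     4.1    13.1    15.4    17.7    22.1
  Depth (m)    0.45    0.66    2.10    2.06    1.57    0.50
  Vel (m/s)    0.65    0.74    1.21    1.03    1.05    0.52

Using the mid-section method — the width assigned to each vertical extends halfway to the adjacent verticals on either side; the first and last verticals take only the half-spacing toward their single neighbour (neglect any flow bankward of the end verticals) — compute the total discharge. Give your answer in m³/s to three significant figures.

w_1 = (4.1 − 2.7)/2 = 0.7 m; q_1 = 0.65 × 0.45 × 0.7 = 0.2048 m³/s
w_2 = (13.1 − 2.7)/2 = 5.2 m; q_2 = 0.74 × 0.66 × 5.2 = 2.540 m³/s
w_3 = (15.4 − 4.1)/2 = 5.65 m; q_3 = 1.21 × 2.10 × 5.65 = 14.36 m³/s
w_4 = (17.7 − 13.1)/2 = 2.3 m; q_4 = 1.03 × 2.06 × 2.3 = 4.880 m³/s
w_5 = (22.1 − 15.4)/2 = 3.35 m; q_5 = 1.05 × 1.57 × 3.35 = 5.522 m³/s
w_6 = (22.1 − 17.7)/2 = 2.2 m; q_6 = 0.52 × 0.50 × 2.2 = 0.5720 m³/s
Q = Σ qᵢ = 28.08 m³/s

28.1 m³/s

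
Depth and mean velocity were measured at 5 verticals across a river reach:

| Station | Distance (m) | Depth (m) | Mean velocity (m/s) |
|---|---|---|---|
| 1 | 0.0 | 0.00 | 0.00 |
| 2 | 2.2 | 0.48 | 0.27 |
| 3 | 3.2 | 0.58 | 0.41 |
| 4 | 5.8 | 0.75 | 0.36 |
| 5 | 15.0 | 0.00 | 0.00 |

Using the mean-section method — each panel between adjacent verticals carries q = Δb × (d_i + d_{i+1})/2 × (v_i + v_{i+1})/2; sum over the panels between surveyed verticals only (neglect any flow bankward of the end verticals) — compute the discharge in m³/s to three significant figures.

Panel 1-2: Δb = 2.2 m, d̄ = (0.00+0.48)/2 = 0.24, v̄ = (0.00+0.27)/2 = 0.135 → q = 2.2×0.24×0.135 = 0.07128 m³/s
Panel 2-3: Δb = 1 m, d̄ = (0.48+0.58)/2 = 0.53, v̄ = (0.27+0.41)/2 = 0.34 → q = 1×0.53×0.34 = 0.1802 m³/s
Panel 3-4: Δb = 2.6 m, d̄ = (0.58+0.75)/2 = 0.665, v̄ = (0.41+0.36)/2 = 0.385 → q = 2.6×0.665×0.385 = 0.6657 m³/s
Panel 4-5: Δb = 9.2 m, d̄ = (0.75+0.00)/2 = 0.375, v̄ = (0.36+0.00)/2 = 0.18 → q = 9.2×0.375×0.18 = 0.6210 m³/s
Q = Σ q = 1.538 m³/s

1.54 m³/s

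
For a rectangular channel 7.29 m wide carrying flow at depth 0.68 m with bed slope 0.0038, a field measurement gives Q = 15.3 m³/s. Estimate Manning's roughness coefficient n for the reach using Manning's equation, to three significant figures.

0.0138

A = b·y = 7.29 × 0.68 = 4.957 m²
P = b + 2y = 7.29 + 2×0.68 = 8.650 m
R = A/P = 4.957/8.650 = 0.5731 m
n = (1/Q)·A·R^(2/3)·S^(1/2) = (1/15.3) × 4.957 × 0.6899 × 0.06164 = 0.01378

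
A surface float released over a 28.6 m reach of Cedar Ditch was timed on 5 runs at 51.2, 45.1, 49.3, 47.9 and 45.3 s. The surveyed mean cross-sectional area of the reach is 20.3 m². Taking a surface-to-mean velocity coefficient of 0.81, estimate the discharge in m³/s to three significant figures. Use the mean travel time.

t̄ = (51.2 + 45.1 + 49.3 + 47.9 + 45.3) / 5 = 47.76 s
v_surface = L / t̄ = 28.6 / 47.76 = 0.5988 m/s
v_mean = 0.81 × 0.5988 = 0.4851 m/s
Q = A × v_mean = 20.3 × 0.4851 = 9.847 m³/s

9.85 m³/s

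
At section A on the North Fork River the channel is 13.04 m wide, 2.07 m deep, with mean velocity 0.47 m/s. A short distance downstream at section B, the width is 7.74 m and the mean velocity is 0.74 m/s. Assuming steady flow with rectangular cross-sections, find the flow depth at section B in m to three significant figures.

Q = A₁V₁ = (13.04×2.07) × 0.47 = 12.69 m³/s
d₂ = Q/(b₂ V₂) = 12.69/(7.74×0.74) = 2.215 m

2.21 m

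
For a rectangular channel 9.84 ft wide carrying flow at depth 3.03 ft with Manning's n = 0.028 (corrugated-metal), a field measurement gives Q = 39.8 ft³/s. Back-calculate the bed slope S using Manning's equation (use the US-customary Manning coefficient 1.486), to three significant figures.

A = b·y = 9.84 × 3.03 = 29.82 ft²
P = b + 2y = 9.84 + 2×3.03 = 15.90 ft
R = A/P = 29.82/15.90 = 1.875 ft
S = (Q·n / (1.486·A·R^(2/3)))² = (39.8×0.028 / (1.486×29.82×1.521))² = 0.0002736

0.000274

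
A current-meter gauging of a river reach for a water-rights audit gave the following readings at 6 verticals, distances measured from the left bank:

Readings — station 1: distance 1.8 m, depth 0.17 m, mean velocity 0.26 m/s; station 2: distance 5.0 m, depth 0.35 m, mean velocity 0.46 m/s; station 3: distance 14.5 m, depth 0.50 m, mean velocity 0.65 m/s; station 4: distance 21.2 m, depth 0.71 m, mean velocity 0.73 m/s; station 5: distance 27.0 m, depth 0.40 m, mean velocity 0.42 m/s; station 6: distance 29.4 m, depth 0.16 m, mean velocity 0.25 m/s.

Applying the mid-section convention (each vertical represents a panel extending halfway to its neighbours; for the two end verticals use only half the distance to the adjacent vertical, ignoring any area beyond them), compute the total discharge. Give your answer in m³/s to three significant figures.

7.70 m³/s

w_1 = (5.0 − 1.8)/2 = 1.6 m; q_1 = 0.26 × 0.17 × 1.6 = 0.07072 m³/s
w_2 = (14.5 − 1.8)/2 = 6.35 m; q_2 = 0.46 × 0.35 × 6.35 = 1.022 m³/s
w_3 = (21.2 − 5.0)/2 = 8.1 m; q_3 = 0.65 × 0.50 × 8.1 = 2.633 m³/s
w_4 = (27.0 − 14.5)/2 = 6.25 m; q_4 = 0.73 × 0.71 × 6.25 = 3.239 m³/s
w_5 = (29.4 − 21.2)/2 = 4.1 m; q_5 = 0.42 × 0.40 × 4.1 = 0.6888 m³/s
w_6 = (29.4 − 27.0)/2 = 1.2 m; q_6 = 0.25 × 0.16 × 1.2 = 0.04800 m³/s
Q = Σ qᵢ = 7.702 m³/s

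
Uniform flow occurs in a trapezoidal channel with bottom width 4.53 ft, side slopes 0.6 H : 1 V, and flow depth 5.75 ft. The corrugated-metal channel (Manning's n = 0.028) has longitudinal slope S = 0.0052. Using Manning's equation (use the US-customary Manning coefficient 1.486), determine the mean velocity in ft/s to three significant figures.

A = (b + z·y)·y = (4.53 + 0.6×5.75)×5.75 = 45.89 ft²
P = b + 2y√(1+z²) = 4.53 + 2×5.75×√(1+0.6²) = 17.94 ft
R = A/P = 45.89/17.94 = 2.558 ft
Q = (1.486/n)·A·R^(2/3)·S^(1/2) = (1.486/0.028) × 45.89 × 2.558^(2/3) × 0.0052^(1/2) = 328.4 ft³/s
V = Q/A = 328.4/45.89 = 7.157 ft/s

7.16 ft/s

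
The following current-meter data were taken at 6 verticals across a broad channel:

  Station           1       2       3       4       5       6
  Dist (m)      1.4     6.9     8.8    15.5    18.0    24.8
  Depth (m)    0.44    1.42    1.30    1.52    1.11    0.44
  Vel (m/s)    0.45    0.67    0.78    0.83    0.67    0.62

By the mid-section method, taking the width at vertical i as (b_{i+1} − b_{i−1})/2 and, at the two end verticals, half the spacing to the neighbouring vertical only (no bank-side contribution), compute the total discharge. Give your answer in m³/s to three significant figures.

18.6 m³/s

w_1 = (6.9 − 1.4)/2 = 2.75 m; q_1 = 0.45 × 0.44 × 2.75 = 0.5445 m³/s
w_2 = (8.8 − 1.4)/2 = 3.7 m; q_2 = 0.67 × 1.42 × 3.7 = 3.520 m³/s
w_3 = (15.5 − 6.9)/2 = 4.3 m; q_3 = 0.78 × 1.30 × 4.3 = 4.360 m³/s
w_4 = (18.0 − 8.8)/2 = 4.6 m; q_4 = 0.83 × 1.52 × 4.6 = 5.803 m³/s
w_5 = (24.8 − 15.5)/2 = 4.65 m; q_5 = 0.67 × 1.11 × 4.65 = 3.458 m³/s
w_6 = (24.8 − 18.0)/2 = 3.4 m; q_6 = 0.62 × 0.44 × 3.4 = 0.9275 m³/s
Q = Σ qᵢ = 18.61 m³/s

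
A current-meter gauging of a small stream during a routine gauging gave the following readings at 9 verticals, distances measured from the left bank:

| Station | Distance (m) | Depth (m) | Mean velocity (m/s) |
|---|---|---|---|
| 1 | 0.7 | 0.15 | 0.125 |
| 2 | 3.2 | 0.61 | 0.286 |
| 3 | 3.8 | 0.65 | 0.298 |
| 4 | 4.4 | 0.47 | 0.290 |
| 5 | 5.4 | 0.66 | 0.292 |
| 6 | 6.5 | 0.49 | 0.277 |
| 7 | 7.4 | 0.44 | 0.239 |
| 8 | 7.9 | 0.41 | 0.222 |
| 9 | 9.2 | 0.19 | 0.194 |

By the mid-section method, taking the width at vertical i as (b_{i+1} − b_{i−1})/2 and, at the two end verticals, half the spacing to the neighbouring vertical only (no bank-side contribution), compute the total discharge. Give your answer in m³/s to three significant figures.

w_1 = (3.2 − 0.7)/2 = 1.25 m; q_1 = 0.125 × 0.15 × 1.25 = 0.02344 m³/s
w_2 = (3.8 − 0.7)/2 = 1.55 m; q_2 = 0.286 × 0.61 × 1.55 = 0.2704 m³/s
w_3 = (4.4 − 3.2)/2 = 0.6 m; q_3 = 0.298 × 0.65 × 0.6 = 0.1162 m³/s
w_4 = (5.4 − 3.8)/2 = 0.8 m; q_4 = 0.290 × 0.47 × 0.8 = 0.1090 m³/s
w_5 = (6.5 − 4.4)/2 = 1.05 m; q_5 = 0.292 × 0.66 × 1.05 = 0.2024 m³/s
w_6 = (7.4 − 5.4)/2 = 1 m; q_6 = 0.277 × 0.49 × 1 = 0.1357 m³/s
w_7 = (7.9 − 6.5)/2 = 0.7 m; q_7 = 0.239 × 0.44 × 0.7 = 0.07361 m³/s
w_8 = (9.2 − 7.4)/2 = 0.9 m; q_8 = 0.222 × 0.41 × 0.9 = 0.08192 m³/s
w_9 = (9.2 − 7.9)/2 = 0.65 m; q_9 = 0.194 × 0.19 × 0.65 = 0.02396 m³/s
Q = Σ qᵢ = 1.037 m³/s

1.04 m³/s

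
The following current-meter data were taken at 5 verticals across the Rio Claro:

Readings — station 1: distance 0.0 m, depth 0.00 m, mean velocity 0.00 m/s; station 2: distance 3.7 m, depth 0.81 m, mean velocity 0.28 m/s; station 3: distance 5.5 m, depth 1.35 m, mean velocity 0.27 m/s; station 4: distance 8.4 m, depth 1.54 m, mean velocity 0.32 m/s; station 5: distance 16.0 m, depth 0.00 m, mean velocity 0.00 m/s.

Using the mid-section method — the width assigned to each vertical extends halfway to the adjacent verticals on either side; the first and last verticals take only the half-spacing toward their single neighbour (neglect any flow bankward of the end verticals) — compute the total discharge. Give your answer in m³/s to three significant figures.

w_2 = (5.5 − 0.0)/2 = 2.75 m; q_2 = 0.28 × 0.81 × 2.75 = 0.6237 m³/s
w_3 = (8.4 − 3.7)/2 = 2.35 m; q_3 = 0.27 × 1.35 × 2.35 = 0.8566 m³/s
w_4 = (16.0 − 5.5)/2 = 5.25 m; q_4 = 0.32 × 1.54 × 5.25 = 2.587 m³/s
Stations 1, 5 contribute zero (depth or velocity is 0).
Q = Σ qᵢ = 4.067 m³/s

4.07 m³/s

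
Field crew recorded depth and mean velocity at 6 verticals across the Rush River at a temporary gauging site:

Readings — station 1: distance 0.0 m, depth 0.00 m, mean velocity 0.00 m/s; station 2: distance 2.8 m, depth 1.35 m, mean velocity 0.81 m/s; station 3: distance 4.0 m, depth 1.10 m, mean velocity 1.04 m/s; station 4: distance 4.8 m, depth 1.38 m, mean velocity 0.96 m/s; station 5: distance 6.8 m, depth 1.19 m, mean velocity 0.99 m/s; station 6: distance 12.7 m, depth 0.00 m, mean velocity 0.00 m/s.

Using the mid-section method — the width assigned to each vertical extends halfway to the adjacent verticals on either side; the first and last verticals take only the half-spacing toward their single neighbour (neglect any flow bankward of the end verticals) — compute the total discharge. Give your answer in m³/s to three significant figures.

w_2 = (4.0 − 0.0)/2 = 2 m; q_2 = 0.81 × 1.35 × 2 = 2.187 m³/s
w_3 = (4.8 − 2.8)/2 = 1 m; q_3 = 1.04 × 1.10 × 1 = 1.144 m³/s
w_4 = (6.8 − 4.0)/2 = 1.4 m; q_4 = 0.96 × 1.38 × 1.4 = 1.855 m³/s
w_5 = (12.7 − 4.8)/2 = 3.95 m; q_5 = 0.99 × 1.19 × 3.95 = 4.653 m³/s
Stations 1, 6 contribute zero (depth or velocity is 0).
Q = Σ qᵢ = 9.839 m³/s

9.84 m³/s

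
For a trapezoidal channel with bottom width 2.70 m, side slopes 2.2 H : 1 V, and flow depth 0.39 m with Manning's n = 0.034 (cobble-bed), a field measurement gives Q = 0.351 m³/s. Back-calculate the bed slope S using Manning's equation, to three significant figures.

0.000364

A = (b + z·y)·y = (2.70 + 2.2×0.39)×0.39 = 1.388 m²
P = b + 2y√(1+z²) = 2.70 + 2×0.39×√(1+2.2²) = 4.585 m
R = A/P = 1.388/4.585 = 0.3026 m
S = (Q·n / (1·A·R^(2/3)))² = (0.351×0.034 / (1×1.388×0.4508))² = 0.0003640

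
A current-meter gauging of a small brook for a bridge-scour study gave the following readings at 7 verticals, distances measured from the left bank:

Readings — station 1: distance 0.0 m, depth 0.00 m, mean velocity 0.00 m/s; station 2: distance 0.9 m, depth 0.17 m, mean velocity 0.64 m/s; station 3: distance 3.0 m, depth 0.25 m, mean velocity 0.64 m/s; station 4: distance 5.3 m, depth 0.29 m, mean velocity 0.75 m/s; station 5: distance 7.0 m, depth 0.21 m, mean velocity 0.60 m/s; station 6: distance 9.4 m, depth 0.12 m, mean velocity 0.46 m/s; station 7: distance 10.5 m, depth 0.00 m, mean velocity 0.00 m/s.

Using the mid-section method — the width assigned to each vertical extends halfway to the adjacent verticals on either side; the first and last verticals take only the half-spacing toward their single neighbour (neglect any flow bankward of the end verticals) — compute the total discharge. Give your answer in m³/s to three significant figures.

w_2 = (3.0 − 0.0)/2 = 1.5 m; q_2 = 0.64 × 0.17 × 1.5 = 0.1632 m³/s
w_3 = (5.3 − 0.9)/2 = 2.2 m; q_3 = 0.64 × 0.25 × 2.2 = 0.3520 m³/s
w_4 = (7.0 − 3.0)/2 = 2 m; q_4 = 0.75 × 0.29 × 2 = 0.4350 m³/s
w_5 = (9.4 − 5.3)/2 = 2.05 m; q_5 = 0.60 × 0.21 × 2.05 = 0.2583 m³/s
w_6 = (10.5 − 7.0)/2 = 1.75 m; q_6 = 0.46 × 0.12 × 1.75 = 0.09660 m³/s
Stations 1, 7 contribute zero (depth or velocity is 0).
Q = Σ qᵢ = 1.305 m³/s

1.31 m³/s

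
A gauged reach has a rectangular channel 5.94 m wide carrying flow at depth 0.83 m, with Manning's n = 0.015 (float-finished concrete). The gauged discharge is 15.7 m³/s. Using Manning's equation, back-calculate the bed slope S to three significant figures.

0.00406

A = b·y = 5.94 × 0.83 = 4.930 m²
P = b + 2y = 5.94 + 2×0.83 = 7.600 m
R = A/P = 4.930/7.600 = 0.6487 m
S = (Q·n / (1·A·R^(2/3)))² = (15.7×0.015 / (1×4.930×0.7494))² = 0.004063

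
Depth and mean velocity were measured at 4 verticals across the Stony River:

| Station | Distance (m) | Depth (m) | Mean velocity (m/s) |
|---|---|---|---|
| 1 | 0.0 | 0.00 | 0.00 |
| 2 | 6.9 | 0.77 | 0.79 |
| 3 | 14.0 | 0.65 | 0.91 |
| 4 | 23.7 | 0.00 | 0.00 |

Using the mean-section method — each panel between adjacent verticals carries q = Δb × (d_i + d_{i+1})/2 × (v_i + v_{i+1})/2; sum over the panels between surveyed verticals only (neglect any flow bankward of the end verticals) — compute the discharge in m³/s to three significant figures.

Panel 1-2: Δb = 6.9 m, d̄ = (0.00+0.77)/2 = 0.385, v̄ = (0.00+0.79)/2 = 0.395 → q = 6.9×0.385×0.395 = 1.049 m³/s
Panel 2-3: Δb = 7.1 m, d̄ = (0.77+0.65)/2 = 0.71, v̄ = (0.79+0.91)/2 = 0.85 → q = 7.1×0.71×0.85 = 4.285 m³/s
Panel 3-4: Δb = 9.7 m, d̄ = (0.65+0.00)/2 = 0.325, v̄ = (0.91+0.00)/2 = 0.455 → q = 9.7×0.325×0.455 = 1.434 m³/s
Q = Σ q = 6.769 m³/s

6.77 m³/s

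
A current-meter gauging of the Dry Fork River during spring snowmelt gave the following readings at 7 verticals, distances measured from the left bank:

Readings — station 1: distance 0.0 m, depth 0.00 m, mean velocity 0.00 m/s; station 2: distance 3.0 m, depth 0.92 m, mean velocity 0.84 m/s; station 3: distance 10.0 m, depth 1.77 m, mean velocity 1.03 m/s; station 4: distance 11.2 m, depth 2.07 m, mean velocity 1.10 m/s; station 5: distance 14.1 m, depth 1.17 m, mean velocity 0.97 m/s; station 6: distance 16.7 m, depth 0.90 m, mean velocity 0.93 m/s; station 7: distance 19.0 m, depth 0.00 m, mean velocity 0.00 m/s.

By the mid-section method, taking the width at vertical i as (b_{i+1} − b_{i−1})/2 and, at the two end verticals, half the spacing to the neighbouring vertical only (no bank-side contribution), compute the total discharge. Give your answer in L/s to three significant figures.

w_2 = (10.0 − 0.0)/2 = 5 m; q_2 = 0.84 × 0.92 × 5 = 3.864 m³/s
w_3 = (11.2 − 3.0)/2 = 4.1 m; q_3 = 1.03 × 1.77 × 4.1 = 7.475 m³/s
w_4 = (14.1 − 10.0)/2 = 2.05 m; q_4 = 1.10 × 2.07 × 2.05 = 4.668 m³/s
w_5 = (16.7 − 11.2)/2 = 2.75 m; q_5 = 0.97 × 1.17 × 2.75 = 3.121 m³/s
w_6 = (19.0 − 14.1)/2 = 2.45 m; q_6 = 0.93 × 0.90 × 2.45 = 2.051 m³/s
Stations 1, 7 contribute zero (depth or velocity is 0).
Q = Σ qᵢ = 21.18 m³/s
= 21.18 × 1000 = 21180 L/s

21200 L/s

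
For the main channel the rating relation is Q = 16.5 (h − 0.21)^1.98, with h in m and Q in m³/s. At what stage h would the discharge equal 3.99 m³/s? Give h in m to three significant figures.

h − h₀ = (Q/C)^(1/b) = (3.99/16.5)^(1/1.98) = 0.4882 m
h = 0.21 + 0.4882 = 0.6982 m

0.698 m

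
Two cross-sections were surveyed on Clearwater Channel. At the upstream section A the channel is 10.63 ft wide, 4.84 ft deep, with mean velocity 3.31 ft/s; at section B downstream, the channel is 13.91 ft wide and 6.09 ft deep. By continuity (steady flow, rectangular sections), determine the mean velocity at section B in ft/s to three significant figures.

2.01 ft/s

Q = A₁V₁ = (10.63×4.84) × 3.31 = 170.3 ft³/s
A₂ = 13.91 × 6.09 = 84.71 ft²
V₂ = Q/A₂ = 170.3/84.71 = 2.010 ft/s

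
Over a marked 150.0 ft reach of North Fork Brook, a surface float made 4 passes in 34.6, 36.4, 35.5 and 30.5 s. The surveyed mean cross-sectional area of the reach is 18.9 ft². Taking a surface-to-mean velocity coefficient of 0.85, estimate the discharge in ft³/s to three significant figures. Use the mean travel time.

t̄ = (34.6 + 36.4 + 35.5 + 30.5) / 4 = 34.25 s
v_surface = L / t̄ = 150.0 / 34.25 = 4.380 ft/s
v_mean = 0.85 × 4.380 = 3.723 ft/s
Q = A × v_mean = 18.9 × 3.723 = 70.36 ft³/s

70.4 ft³/s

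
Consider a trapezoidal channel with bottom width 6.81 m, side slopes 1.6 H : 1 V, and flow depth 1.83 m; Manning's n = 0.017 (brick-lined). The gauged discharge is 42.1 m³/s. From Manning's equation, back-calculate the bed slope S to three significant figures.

0.00114

A = (b + z·y)·y = (6.81 + 1.6×1.83)×1.83 = 17.82 m²
P = b + 2y√(1+z²) = 6.81 + 2×1.83×√(1+1.6²) = 13.72 m
R = A/P = 17.82/13.72 = 1.299 m
S = (Q·n / (1·A·R^(2/3)))² = (42.1×0.017 / (1×17.82×1.191))² = 0.001138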